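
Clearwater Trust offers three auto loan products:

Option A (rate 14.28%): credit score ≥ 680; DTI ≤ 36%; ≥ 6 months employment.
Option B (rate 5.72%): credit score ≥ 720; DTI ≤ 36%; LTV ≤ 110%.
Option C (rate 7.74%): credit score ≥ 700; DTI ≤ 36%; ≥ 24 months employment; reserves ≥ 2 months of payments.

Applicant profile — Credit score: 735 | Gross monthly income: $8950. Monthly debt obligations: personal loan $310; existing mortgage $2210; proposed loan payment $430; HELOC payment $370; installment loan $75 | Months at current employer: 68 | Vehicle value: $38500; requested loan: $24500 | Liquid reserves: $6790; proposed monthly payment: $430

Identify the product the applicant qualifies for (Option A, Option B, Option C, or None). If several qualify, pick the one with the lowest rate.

None

Total debts = (310 + 2,210 + 430 + 370 + 75) = 3,395; DTI = 3,395/8,950 = 37.9%.
LTV = 24,500/38,500 = 63.6%.
Reserves = 6,790/430 = 15.8 months.
Option A: score 735 ≥ 680; DTI 37.9% > 36%; employment 68 ≥ 6 mo → does not qualify.
Option B: score 735 ≥ 720; DTI 37.9% > 36%; LTV 63.6% ≤ 110% → does not qualify.
Option C: score 735 ≥ 700; DTI 37.9% > 36%; employment 68 ≥ 24 mo; reserves 15.8 ≥ 2 mo → does not qualify.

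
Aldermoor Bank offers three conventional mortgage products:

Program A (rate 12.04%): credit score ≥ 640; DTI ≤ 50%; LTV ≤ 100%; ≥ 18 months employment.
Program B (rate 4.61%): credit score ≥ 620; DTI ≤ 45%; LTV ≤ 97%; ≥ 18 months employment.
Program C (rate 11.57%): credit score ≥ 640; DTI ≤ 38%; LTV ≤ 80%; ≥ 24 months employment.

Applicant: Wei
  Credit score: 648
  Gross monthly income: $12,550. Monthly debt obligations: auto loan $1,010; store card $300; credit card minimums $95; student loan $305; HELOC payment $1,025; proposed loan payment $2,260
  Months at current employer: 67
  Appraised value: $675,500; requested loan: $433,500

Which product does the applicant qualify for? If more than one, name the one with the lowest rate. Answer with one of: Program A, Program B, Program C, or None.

Total debts = (1,010 + 300 + 95 + 305 + 1,025 + 2,260) = 4,995; DTI = 4,995/12,550 = 39.8%.
LTV = 433,500/675,500 = 64.2%.
Program A: score 648 ≥ 640; DTI 39.8% ≤ 50%; LTV 64.2% ≤ 100%; employment 67 ≥ 18 mo → qualifies.
Program B: score 648 ≥ 620; DTI 39.8% ≤ 45%; LTV 64.2% ≤ 97%; employment 67 ≥ 18 mo → qualifies.
Program C: score 648 ≥ 640; DTI 39.8% > 38%; LTV 64.2% ≤ 80%; employment 67 ≥ 24 mo → does not qualify.
Qualifying: Program A, Program B. Lowest rate is 4.61% → Program B.

Program B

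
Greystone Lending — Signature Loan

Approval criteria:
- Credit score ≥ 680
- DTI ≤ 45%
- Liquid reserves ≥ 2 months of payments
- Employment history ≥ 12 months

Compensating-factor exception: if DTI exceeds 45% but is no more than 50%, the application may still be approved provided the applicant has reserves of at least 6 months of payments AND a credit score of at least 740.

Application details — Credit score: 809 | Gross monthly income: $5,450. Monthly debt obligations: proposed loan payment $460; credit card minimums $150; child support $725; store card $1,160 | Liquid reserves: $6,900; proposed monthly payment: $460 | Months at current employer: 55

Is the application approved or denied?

Credit score 809 ≥ 680 (meets base)
Total debts = (460 + 150 + 725 + 1,160) = 2,495. DTI = 2,495/5,450 = 45.8% > 45% — standard DTI limit exceeded.
Reserves: 6,900 ÷ 460 = 15.0 months (meets 2-month minimum)
Employment 55 ≥ 12 months
DTI 45.8% is within the 45%–50% exception band; checking compensating factors.
Reserves 15.0 ≥ 6 months; credit score 809 ≥ 740.
Both override conditions satisfied; DTI exception granted.

Approved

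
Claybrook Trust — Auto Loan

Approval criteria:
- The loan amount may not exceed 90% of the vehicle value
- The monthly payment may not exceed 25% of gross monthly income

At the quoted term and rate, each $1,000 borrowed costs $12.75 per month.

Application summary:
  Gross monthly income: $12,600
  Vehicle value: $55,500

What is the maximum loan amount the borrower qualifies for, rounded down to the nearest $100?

$49,900

Payment cap: 25% × $12,600 = $3,150/month.
At $12.75 per $1,000, that supports 3,150/12.75 × 1,000 ≈ $247,058 → $247,000.
LTV cap: 90% × $55,500 = $49,950 → $49,900.
Binding constraint: loan-to-value.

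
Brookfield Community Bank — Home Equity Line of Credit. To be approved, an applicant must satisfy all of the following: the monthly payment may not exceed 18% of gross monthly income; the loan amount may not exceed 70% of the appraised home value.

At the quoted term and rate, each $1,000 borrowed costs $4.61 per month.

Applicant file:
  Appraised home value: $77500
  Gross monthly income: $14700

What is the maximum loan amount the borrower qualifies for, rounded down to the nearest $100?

$54,200

Payment cap: 18% × $14,700 = $2,646/month.
At $4.61 per $1,000, that supports 2,646/4.61 × 1,000 ≈ $573,969 → $573,900.
LTV cap: 70% × $77,500 = $54,250 → $54,200.
Binding constraint: loan-to-value.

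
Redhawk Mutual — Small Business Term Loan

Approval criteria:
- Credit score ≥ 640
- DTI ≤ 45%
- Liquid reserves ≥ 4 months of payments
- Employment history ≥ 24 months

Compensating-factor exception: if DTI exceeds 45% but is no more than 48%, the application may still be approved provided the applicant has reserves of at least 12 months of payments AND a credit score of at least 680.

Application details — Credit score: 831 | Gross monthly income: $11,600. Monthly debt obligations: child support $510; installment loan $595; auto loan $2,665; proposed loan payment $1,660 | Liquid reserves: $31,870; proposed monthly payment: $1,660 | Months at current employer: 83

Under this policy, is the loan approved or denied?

Approved

Credit score 831 ≥ 640 (meets base)
Total debts = (510 + 595 + 2,665 + 1,660) = 5,430. DTI: 5,430 ÷ 11,600 = 46.8%, over the 45% base limit.
Liquid reserves cover 31,870/1,660 = 19.2 months — ≥ 4 required
Employment 83 ≥ 24 months
46.8% falls in the override range (45%–48%), so the compensating-factor test applies.
Reserves 19.2 ≥ 12 months; credit score 831 ≥ 680.
Both compensating conditions met → exception applies.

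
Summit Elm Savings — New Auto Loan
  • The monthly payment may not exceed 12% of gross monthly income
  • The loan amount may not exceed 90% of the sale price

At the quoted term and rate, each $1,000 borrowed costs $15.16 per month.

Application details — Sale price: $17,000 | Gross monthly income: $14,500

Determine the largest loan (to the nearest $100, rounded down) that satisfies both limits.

$15,300

Payment cap: 12% × $14,500 = $1,740/month.
At $15.16 per $1,000, that supports 1,740/15.16 × 1,000 ≈ $114,775 → $114,700.
LTV cap: 90% × $17,000 = $15,300 → $15,300.
Binding constraint: loan-to-value.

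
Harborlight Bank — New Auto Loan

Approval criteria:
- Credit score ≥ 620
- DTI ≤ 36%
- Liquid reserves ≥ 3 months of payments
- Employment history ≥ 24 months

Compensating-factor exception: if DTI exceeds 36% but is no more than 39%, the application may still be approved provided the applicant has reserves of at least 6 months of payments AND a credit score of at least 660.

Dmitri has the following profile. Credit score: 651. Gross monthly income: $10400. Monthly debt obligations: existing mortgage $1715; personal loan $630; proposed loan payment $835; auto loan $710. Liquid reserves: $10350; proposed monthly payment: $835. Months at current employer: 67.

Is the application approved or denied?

Credit score 651 ≥ 620 (meets base)
Total debts = (1,715 + 630 + 835 + 710) = 3,890. DTI: 3,890 ÷ 10,400 = 37.4%, over the 36% base limit.
Liquid reserves cover 10,350/835 = 12.4 months — ≥ 3 required
Employment 67 ≥ 24 months
37.4% falls in the override range (36%–39%), so the compensating-factor test applies.
Reserves 12.4 ≥ 6 months; credit score 651 < 660.
Override conditions not both satisfied; exception does not apply.

Denied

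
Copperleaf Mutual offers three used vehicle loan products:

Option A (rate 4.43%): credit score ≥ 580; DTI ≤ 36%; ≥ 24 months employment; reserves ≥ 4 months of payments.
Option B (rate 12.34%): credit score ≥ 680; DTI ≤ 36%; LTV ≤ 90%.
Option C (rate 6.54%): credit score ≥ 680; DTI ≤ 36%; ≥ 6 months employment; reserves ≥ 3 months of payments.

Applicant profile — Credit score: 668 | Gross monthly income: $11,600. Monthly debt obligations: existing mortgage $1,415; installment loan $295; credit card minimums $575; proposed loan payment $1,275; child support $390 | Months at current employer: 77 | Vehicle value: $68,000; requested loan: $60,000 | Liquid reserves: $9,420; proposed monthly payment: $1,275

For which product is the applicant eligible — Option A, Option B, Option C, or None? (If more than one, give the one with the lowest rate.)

Total debts = (1,415 + 295 + 575 + 1,275 + 390) = 3,950; DTI = 3,950/11,600 = 34.1%.
LTV = 60,000/68,000 = 88.2%.
Reserves = 9,420/1,275 = 7.4 months.
Option A: score 668 ≥ 580; DTI 34.1% ≤ 36%; employment 77 ≥ 24 mo; reserves 7.4 ≥ 4 mo → qualifies.
Option B: score 668 < 680; DTI 34.1% ≤ 36%; LTV 88.2% ≤ 90% → does not qualify.
Option C: score 668 < 680; DTI 34.1% ≤ 36%; employment 77 ≥ 6 mo; reserves 7.4 ≥ 3 mo → does not qualify.

Option A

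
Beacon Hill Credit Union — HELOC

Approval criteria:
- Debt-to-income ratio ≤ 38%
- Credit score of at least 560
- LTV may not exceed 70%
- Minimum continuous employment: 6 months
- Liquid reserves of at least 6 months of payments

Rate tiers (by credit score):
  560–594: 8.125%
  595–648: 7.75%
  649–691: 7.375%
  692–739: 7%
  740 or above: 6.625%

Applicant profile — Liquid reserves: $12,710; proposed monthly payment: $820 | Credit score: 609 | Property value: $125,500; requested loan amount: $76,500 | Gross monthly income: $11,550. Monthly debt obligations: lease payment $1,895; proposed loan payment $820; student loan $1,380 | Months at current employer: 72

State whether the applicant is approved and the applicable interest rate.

Credit score 609 ≥ 560 (meets minimum)
Total monthly debts = (1,895 + 820 + 1,380) = 4,095. DTI: 4,095 ÷ 11,550 = 35.5%, within the 38% cap
Reserves = 12,710/820 = 15.5 months ≥ 6
LTV: 76,500 ÷ 125,500 = 61%, within 70% cap
Employment 72 ≥ 6 months
All requirements met. Score 609 falls in the 595–648 tier → 7.75%.

Approved at 7.75%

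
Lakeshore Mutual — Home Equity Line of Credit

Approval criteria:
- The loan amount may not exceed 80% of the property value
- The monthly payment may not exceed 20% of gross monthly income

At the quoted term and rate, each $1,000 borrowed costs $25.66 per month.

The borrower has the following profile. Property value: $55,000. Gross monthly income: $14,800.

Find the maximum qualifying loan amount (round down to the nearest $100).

Payment cap: 20% × $14,800 = $2,960/month.
At $25.66 per $1,000, that supports 2,960/25.66 × 1,000 ≈ $115,354 → $115,300.
LTV cap: 80% × $55,000 = $44,000 → $44,000.
Binding constraint: loan-to-value.

$44,000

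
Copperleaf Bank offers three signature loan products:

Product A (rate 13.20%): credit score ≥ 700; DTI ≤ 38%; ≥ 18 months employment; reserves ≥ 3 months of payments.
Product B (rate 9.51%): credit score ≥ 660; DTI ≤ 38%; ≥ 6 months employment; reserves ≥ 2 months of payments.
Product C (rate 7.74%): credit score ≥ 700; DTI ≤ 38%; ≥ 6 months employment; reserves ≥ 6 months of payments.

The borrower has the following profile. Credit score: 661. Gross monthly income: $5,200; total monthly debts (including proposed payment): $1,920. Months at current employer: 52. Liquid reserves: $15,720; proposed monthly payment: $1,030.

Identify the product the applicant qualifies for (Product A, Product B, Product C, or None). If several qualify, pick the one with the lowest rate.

Product B

DTI = 1,920/5,200 = 36.9%.
Reserves = 15,720/1,030 = 15.3 months.
Product A: score 661 < 700; DTI 36.9% ≤ 38%; employment 52 ≥ 18 mo; reserves 15.3 ≥ 3 mo → does not qualify.
Product B: score 661 ≥ 660; DTI 36.9% ≤ 38%; employment 52 ≥ 6 mo; reserves 15.3 ≥ 2 mo → qualifies.
Product C: score 661 < 700; DTI 36.9% ≤ 38%; employment 52 ≥ 6 mo; reserves 15.3 ≥ 6 mo → does not qualify.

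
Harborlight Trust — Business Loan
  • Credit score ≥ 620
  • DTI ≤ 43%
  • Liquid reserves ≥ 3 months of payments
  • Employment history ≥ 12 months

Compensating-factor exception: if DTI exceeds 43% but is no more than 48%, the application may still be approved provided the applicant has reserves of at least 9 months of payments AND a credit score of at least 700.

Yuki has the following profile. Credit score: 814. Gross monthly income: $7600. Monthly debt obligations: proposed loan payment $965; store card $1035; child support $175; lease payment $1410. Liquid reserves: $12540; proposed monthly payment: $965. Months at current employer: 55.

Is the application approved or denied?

Approved

Credit score 814 ≥ 620 (meets base)
Total debts = (965 + 1,035 + 175 + 1,410) = 3,585. DTI = 3,585/7,600 = 47.2% > 43% — standard DTI limit exceeded.
Liquid reserves cover 12,540/965 = 13.0 months — ≥ 3 required
Employment 55 ≥ 12 months
DTI 47.2% is within the 43%–48% exception band; checking compensating factors.
Reserves 13.0 ≥ 9 months; credit score 814 ≥ 700.
Both compensating conditions met → exception applies.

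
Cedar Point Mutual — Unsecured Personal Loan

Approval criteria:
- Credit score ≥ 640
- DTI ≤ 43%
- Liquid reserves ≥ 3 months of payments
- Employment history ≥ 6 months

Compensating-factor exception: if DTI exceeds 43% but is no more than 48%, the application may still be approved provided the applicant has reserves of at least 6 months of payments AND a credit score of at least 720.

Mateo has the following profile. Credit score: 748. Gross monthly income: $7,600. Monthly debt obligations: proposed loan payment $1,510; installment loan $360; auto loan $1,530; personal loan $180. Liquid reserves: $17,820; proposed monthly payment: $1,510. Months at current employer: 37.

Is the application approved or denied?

Credit score 748 ≥ 640 (meets base)
Total debts = (1,510 + 360 + 1,530 + 180) = 3,580. DTI: 3,580 ÷ 7,600 = 47.1%, over the 43% base limit.
Liquid reserves cover 17,820/1,510 = 11.8 months — ≥ 3 required
Employment 37 ≥ 6 months
DTI 47.1% is within the 43%–48% exception band; checking compensating factors.
Override check — reserves: 11.8 mo (ok); score: 748 (ok).
Both compensating conditions met → exception applies.

Approved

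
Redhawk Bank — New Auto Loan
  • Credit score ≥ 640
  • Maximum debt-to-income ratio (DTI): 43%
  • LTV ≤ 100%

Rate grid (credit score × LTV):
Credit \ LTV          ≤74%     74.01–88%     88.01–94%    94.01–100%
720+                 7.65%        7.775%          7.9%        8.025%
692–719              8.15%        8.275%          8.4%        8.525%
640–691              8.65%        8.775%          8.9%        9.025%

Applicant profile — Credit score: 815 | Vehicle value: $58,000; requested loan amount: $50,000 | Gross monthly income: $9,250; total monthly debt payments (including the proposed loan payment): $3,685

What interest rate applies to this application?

7.775%

Credit score 815 ≥ 640; DTI: 3,685 ÷ 9,250 = 39.8%, within the 43% cap
Loan-to-value = 50,000/58,000 = 86.2% — pass (100% max)
Credit 815 → row 720+; LTV 86.2% → column 74.01–88%. Grid cell → 7.775%.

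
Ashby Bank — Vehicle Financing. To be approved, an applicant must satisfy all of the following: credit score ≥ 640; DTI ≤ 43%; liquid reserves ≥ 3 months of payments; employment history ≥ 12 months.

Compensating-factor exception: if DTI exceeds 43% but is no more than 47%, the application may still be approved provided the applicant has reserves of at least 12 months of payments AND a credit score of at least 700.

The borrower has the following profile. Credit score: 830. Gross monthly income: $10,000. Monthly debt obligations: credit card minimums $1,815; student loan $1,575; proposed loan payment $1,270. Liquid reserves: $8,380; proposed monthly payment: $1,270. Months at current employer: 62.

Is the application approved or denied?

Credit score 830 ≥ 640 (meets base)
Total debts = (1,815 + 1,575 + 1,270) = 4,660. DTI: 4,660 ÷ 10,000 = 46.6%, over the 43% base limit.
Liquid reserves cover 8,380/1,270 = 6.6 months — ≥ 3 required
Employment 62 ≥ 12 months
46.6% falls in the override range (43%–47%), so the compensating-factor test applies.
Override check — reserves: 6.6 mo (short of 12); score: 830 (ok).
Override conditions not both satisfied; exception does not apply.

Denied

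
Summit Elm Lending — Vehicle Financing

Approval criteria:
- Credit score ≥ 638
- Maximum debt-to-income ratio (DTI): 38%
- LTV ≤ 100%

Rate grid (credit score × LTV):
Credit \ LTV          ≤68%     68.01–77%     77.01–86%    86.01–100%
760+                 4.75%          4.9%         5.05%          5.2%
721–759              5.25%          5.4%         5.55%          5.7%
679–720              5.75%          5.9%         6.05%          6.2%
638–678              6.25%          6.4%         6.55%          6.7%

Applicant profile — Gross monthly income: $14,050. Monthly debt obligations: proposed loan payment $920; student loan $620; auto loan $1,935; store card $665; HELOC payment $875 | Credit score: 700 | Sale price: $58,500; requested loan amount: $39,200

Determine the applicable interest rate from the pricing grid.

Credit score 700 ≥ 638; Total monthly debts = (920 + 620 + 1,935 + 665 + 875) = 5,015. DTI = 5,015/14,050 = 35.7% ≤ 38%
Loan-to-value = 39,200/58,500 = 67% — pass (100% max)
Score 700 is in the 679–720 band; LTV 67% is in the ≤68% band → 5.75%.

5.75%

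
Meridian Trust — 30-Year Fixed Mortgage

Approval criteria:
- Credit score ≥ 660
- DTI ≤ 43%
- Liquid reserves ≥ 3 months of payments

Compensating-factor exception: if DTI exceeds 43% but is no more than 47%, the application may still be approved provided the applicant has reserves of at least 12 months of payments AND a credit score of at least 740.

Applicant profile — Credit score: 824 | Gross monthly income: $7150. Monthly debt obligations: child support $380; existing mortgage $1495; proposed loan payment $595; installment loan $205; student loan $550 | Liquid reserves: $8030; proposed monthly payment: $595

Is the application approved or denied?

Credit score 824 ≥ 660 (meets base)
Total debts = (380 + 1,495 + 595 + 205 + 550) = 3,225. DTI: 3,225 ÷ 7,150 = 45.1%, over the 43% base limit.
Liquid reserves cover 8,030/595 = 13.5 months — ≥ 3 required
DTI 45.1% is within the 43%–47% exception band; checking compensating factors.
Reserves 13.5 ≥ 12 months; credit score 824 ≥ 740.
Both override conditions satisfied; DTI exception granted.

Approved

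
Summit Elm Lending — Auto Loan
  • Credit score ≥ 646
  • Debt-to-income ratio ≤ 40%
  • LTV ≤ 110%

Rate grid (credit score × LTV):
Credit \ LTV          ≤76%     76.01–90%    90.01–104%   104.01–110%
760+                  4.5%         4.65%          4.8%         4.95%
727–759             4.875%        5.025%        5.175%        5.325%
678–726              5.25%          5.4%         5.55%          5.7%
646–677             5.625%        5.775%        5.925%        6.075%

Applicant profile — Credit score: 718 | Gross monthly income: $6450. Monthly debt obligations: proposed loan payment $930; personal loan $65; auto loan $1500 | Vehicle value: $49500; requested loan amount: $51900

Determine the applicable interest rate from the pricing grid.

Credit score 718 ≥ 646; Total monthly debts = (930 + 65 + 1,500) = 2,495. DTI: 2,495 ÷ 6,450 = 38.7%, within the 40% cap
LTV = 51,900/49,500 = 104.8% ≤ 110%
Row: 718 falls in 678–726. Column: 104.8% falls in 104.01–110%. Rate = 5.7%.

5.7%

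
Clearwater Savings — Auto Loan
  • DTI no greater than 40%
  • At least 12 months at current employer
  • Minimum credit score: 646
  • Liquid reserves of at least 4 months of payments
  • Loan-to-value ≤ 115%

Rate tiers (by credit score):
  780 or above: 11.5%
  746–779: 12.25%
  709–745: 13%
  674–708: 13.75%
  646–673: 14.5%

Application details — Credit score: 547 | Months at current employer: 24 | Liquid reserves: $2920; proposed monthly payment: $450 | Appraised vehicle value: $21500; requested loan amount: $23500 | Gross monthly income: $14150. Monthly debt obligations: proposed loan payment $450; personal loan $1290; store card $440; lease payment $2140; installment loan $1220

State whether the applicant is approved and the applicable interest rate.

Denied

Credit score 547 < 646 (below minimum)
LTV = 23,500/21,500 = 109.3% ≤ 115%
Employment 24 ≥ 12 months
Total monthly debts = (450 + 1,290 + 440 + 2,140 + 1,220) = 5,540. DTI: 5,540 ÷ 14,150 = 39.2%, within the 40% cap
Liquid reserves cover 2,920/450 = 6.5 months — ≥ 4 required
Not all requirements met → denied.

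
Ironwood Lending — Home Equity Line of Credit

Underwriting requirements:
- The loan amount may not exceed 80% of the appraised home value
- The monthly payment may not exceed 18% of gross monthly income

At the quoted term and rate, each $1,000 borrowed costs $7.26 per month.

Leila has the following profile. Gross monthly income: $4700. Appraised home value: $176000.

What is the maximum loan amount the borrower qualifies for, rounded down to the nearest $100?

$116,500

Payment cap: 18% × $4,700 = $846/month.
At $7.26 per $1,000, that supports 846/7.26 × 1,000 ≈ $116,528 → $116,500.
LTV cap: 80% × $176,000 = $140,800 → $140,800.
Binding constraint: payment-to-income.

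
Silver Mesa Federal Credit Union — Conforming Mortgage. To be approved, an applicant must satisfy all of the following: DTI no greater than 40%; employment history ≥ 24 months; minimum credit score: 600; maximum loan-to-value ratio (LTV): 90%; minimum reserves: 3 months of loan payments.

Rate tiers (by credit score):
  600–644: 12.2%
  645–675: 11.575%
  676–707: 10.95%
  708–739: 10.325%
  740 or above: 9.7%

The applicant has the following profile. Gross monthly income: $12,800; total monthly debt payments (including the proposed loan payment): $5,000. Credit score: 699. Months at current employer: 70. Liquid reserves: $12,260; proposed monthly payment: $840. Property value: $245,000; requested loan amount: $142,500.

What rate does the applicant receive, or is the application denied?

Credit score 699 ≥ 600 (meets minimum)
Employment 70 ≥ 24 months
DTI: 5,000 ÷ 12,800 = 39.1%, within the 40% cap
LTV: 142,500 ÷ 245,000 = 58.2%, within 90% cap
Liquid reserves cover 12,260/840 = 14.6 months — ≥ 3 required
All requirements met. Score 699 falls in the 676–707 tier → 10.95%.

Approved at 10.95%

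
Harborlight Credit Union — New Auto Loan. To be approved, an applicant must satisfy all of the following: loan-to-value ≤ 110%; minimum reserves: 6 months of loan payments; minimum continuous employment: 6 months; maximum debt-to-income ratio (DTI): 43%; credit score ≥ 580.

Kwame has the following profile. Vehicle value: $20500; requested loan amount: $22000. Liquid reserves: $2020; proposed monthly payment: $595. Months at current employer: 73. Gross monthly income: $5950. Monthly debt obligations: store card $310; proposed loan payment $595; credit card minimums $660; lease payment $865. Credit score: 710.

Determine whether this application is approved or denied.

LTV = 22,000/20,500 = 107.3% ≤ 110%
Reserves = 2,020/595 = 3.4 months < 6
Employment 73 ≥ 6 months
Total monthly debts = (310 + 595 + 660 + 865) = 2,430. DTI: 2,430 ÷ 5,950 = 40.8%, within the 43% cap
Credit score 710 ≥ 580 (meets)
Fails on reserves.

Denied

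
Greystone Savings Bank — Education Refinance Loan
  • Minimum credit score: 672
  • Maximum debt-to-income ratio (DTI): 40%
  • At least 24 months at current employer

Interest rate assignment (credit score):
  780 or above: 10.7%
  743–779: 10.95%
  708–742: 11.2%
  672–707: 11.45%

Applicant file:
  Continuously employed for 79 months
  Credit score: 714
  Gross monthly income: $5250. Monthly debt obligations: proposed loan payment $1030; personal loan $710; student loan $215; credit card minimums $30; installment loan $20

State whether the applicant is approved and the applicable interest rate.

Credit score 714 ≥ 672 (meets minimum)
Total monthly debts = (1,030 + 710 + 215 + 30 + 20) = 2,005. DTI: 2,005 ÷ 5,250 = 38.2%, within the 40% cap
Employment 79 ≥ 24 months
All requirements met. Score 714 falls in the 708–742 tier → 11.2%.

Approved at 11.2%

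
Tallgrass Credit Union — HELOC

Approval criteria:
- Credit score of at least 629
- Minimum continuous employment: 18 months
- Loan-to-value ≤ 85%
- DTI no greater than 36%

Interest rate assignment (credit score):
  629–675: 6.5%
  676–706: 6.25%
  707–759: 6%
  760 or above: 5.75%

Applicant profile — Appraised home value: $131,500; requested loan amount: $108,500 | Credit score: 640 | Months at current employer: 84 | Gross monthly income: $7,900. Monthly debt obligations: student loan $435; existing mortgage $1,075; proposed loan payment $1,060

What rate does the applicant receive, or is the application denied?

Approved at 6.5%

Credit score 640 ≥ 629 (meets minimum)
Total monthly debts = (435 + 1,075 + 1,060) = 2,570. DTI: 2,570 ÷ 7,900 = 32.5%, within the 36% cap
LTV = 108,500/131,500 = 82.5% ≤ 85%
Employment 84 ≥ 18 months
All requirements met. Score 640 falls in the 629–675 tier → 6.5%.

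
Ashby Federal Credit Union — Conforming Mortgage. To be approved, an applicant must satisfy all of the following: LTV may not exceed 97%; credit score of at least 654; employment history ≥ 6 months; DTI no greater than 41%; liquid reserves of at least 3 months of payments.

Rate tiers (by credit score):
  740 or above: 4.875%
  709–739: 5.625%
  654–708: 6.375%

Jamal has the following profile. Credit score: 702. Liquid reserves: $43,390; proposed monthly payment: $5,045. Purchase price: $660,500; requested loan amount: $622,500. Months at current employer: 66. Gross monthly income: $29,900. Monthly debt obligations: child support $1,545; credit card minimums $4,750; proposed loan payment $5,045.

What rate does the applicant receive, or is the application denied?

Approved at 6.375%

Credit score 702 ≥ 654 (meets minimum)
Loan-to-value = 622,500/660,500 = 94.2% — pass (97% max)
Total monthly debts = (1,545 + 4,750 + 5,045) = 11,340. Debt-to-income = 11,340/29,900 = 37.9% — meets 41% limit
Employment 66 ≥ 6 months
Reserves = 43,390/5,045 = 8.6 months ≥ 3
All requirements met. Score 702 falls in the 654–708 tier → 6.375%.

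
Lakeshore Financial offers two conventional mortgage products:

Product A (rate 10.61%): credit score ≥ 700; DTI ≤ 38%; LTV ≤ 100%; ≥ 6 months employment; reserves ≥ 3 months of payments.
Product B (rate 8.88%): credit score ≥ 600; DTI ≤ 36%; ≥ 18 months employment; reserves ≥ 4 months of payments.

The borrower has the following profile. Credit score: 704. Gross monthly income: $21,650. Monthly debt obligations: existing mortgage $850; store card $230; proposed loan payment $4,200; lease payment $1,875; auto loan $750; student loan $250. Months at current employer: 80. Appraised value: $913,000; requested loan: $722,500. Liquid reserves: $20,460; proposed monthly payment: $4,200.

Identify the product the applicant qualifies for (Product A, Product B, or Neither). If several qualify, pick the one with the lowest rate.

Total debts = (850 + 230 + 4,200 + 1,875 + 750 + 250) = 8,155; DTI = 8,155/21,650 = 37.7%.
LTV = 722,500/913,000 = 79.1%.
Reserves = 20,460/4,200 = 4.9 months.
Product A: score 704 ≥ 700; DTI 37.7% ≤ 38%; LTV 79.1% ≤ 100%; employment 80 ≥ 6 mo; reserves 4.9 ≥ 3 mo → qualifies.
Product B: score 704 ≥ 600; DTI 37.7% > 36%; employment 80 ≥ 18 mo; reserves 4.9 ≥ 4 mo → does not qualify.

Product A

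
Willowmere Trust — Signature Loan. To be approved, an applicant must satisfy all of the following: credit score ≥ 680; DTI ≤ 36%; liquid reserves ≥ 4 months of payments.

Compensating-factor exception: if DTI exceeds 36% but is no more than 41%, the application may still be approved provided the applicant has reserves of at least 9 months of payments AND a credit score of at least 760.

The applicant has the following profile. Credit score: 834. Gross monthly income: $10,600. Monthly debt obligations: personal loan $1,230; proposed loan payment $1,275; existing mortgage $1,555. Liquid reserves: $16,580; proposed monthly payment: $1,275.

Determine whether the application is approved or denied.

Credit score 834 ≥ 680 (meets base)
Total debts = (1,230 + 1,275 + 1,555) = 4,060. DTI: 4,060 ÷ 10,600 = 38.3%, over the 36% base limit.
Reserves = 16,580/1,275 = 13.0 months ≥ 4
DTI 38.3% is within the 36%–41% exception band; checking compensating factors.
Reserves 13.0 ≥ 9 months; credit score 834 ≥ 760.
Both override conditions satisfied; DTI exception granted.

Approved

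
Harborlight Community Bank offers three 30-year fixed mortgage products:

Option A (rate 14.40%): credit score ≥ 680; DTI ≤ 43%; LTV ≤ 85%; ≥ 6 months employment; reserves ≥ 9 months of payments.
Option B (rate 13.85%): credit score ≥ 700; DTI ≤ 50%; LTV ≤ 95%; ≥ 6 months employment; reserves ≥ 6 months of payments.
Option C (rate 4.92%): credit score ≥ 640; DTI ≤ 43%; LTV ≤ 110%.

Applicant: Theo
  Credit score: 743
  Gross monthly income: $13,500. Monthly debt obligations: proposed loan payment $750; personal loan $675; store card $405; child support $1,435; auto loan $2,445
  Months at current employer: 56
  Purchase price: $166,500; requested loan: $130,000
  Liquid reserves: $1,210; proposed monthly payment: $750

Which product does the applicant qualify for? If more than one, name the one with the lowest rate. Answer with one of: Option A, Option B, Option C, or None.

Option C

Total debts = (750 + 675 + 405 + 1,435 + 2,445) = 5,710; DTI = 5,710/13,500 = 42.3%.
LTV = 130,000/166,500 = 78.1%.
Reserves = 1,210/750 = 1.6 months.
Option A: score 743 ≥ 680; DTI 42.3% ≤ 43%; LTV 78.1% ≤ 85%; employment 56 ≥ 6 mo; reserves 1.6 < 9 mo → does not qualify.
Option B: score 743 ≥ 700; DTI 42.3% ≤ 50%; LTV 78.1% ≤ 95%; employment 56 ≥ 6 mo; reserves 1.6 < 6 mo → does not qualify.
Option C: score 743 ≥ 640; DTI 42.3% ≤ 43%; LTV 78.1% ≤ 110% → qualifies.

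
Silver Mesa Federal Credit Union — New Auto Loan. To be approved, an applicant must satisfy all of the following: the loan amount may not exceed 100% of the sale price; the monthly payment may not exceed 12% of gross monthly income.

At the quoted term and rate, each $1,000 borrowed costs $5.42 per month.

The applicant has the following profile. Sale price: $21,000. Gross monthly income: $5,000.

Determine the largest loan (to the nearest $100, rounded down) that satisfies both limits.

Payment cap: 12% × $5,000 = $600/month.
At $5.42 per $1,000, that supports 600/5.42 × 1,000 ≈ $110,701 → $110,700.
LTV cap: 100% × $21,000 = $21,000 → $21,000.
Binding constraint: loan-to-value.

$21,000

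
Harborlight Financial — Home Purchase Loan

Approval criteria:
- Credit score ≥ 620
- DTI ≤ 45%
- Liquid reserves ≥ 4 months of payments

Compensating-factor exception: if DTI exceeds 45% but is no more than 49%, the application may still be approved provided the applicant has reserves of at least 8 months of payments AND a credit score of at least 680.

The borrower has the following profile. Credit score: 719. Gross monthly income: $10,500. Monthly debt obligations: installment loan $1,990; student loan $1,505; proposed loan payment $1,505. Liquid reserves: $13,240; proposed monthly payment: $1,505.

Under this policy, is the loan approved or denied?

Credit score 719 ≥ 620 (meets base)
Total debts = (1,990 + 1,505 + 1,505) = 5,000. DTI: 5,000 ÷ 10,500 = 47.6%, over the 45% base limit.
Reserves = 13,240/1,505 = 8.8 months ≥ 4
47.6% falls in the override range (45%–49%), so the compensating-factor test applies.
Override check — reserves: 8.8 mo (ok); score: 719 (ok).
Both compensating conditions met → exception applies.

Approved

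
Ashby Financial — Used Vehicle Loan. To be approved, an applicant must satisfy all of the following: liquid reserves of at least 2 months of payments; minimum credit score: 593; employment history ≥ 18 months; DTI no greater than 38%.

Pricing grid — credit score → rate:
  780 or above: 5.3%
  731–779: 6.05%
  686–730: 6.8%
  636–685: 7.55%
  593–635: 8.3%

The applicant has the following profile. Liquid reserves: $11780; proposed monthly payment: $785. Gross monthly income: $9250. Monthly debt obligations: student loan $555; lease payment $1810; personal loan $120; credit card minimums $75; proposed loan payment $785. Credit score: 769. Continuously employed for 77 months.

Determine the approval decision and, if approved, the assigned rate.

Approved at 6.05%

Credit score 769 ≥ 593 (meets minimum)
Employment 77 ≥ 18 months
Total monthly debts = (555 + 1,810 + 120 + 75 + 785) = 3,345. DTI: 3,345 ÷ 9,250 = 36.2%, within the 38% cap
Reserves = 11,780/785 = 15.0 months ≥ 2
All requirements met. Score 769 falls in the 731–779 tier → 6.05%.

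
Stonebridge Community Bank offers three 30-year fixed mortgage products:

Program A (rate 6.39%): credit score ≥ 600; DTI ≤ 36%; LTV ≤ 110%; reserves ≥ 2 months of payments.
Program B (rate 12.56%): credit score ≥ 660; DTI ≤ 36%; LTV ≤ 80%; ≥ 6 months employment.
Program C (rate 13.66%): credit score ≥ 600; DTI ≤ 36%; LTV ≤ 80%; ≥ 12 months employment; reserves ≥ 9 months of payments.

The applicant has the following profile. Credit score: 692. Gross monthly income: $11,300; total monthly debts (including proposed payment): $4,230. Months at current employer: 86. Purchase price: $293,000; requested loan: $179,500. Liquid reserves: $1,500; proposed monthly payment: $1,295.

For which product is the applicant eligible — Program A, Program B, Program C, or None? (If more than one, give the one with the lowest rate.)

DTI = 4,230/11,300 = 37.4%.
LTV = 179,500/293,000 = 61.3%.
Reserves = 1,500/1,295 = 1.2 months.
Program A: score 692 ≥ 600; DTI 37.4% > 36%; LTV 61.3% ≤ 110%; reserves 1.2 < 2 mo → does not qualify.
Program B: score 692 ≥ 660; DTI 37.4% > 36%; LTV 61.3% ≤ 80%; employment 86 ≥ 6 mo → does not qualify.
Program C: score 692 ≥ 600; DTI 37.4% > 36%; LTV 61.3% ≤ 80%; employment 86 ≥ 12 mo; reserves 1.2 < 9 mo → does not qualify.

None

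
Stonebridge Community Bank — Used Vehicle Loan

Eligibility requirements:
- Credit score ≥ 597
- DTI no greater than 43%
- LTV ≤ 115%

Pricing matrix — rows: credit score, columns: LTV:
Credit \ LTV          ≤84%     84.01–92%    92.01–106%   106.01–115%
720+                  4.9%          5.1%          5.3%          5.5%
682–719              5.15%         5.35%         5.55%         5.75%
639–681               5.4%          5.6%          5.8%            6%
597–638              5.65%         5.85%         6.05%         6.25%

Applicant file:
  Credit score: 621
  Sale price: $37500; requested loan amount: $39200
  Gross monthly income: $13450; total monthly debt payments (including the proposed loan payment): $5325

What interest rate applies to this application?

6.05%

Credit score 621 ≥ 597; DTI: 5,325 ÷ 13,450 = 39.6%, within the 43% cap
Loan-to-value = 39,200/37,500 = 104.5% — pass (115% max)
Credit 621 → row 597–638; LTV 104.5% → column 92.01–106%. Grid cell → 6.05%.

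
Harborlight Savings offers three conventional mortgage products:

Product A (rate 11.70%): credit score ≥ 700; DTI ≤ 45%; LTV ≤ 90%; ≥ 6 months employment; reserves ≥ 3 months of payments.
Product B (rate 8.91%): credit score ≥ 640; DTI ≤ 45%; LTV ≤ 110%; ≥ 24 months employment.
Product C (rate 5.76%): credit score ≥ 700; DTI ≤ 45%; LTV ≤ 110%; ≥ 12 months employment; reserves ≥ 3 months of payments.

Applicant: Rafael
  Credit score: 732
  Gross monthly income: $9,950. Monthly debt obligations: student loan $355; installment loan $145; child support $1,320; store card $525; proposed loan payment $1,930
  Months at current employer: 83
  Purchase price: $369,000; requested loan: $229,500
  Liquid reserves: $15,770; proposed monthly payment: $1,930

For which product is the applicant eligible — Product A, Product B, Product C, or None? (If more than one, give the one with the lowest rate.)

Product C

Total debts = (355 + 145 + 1,320 + 525 + 1,930) = 4,275; DTI = 4,275/9,950 = 43%.
LTV = 229,500/369,000 = 62.2%.
Reserves = 15,770/1,930 = 8.2 months.
Product A: score 732 ≥ 700; DTI 43% ≤ 45%; LTV 62.2% ≤ 90%; employment 83 ≥ 6 mo; reserves 8.2 ≥ 3 mo → qualifies.
Product B: score 732 ≥ 640; DTI 43% ≤ 45%; LTV 62.2% ≤ 110%; employment 83 ≥ 24 mo → qualifies.
Product C: score 732 ≥ 700; DTI 43% ≤ 45%; LTV 62.2% ≤ 110%; employment 83 ≥ 12 mo; reserves 8.2 ≥ 3 mo → qualifies.
Qualifying: Product A, Product B, Product C. Lowest rate is 5.76% → Product C.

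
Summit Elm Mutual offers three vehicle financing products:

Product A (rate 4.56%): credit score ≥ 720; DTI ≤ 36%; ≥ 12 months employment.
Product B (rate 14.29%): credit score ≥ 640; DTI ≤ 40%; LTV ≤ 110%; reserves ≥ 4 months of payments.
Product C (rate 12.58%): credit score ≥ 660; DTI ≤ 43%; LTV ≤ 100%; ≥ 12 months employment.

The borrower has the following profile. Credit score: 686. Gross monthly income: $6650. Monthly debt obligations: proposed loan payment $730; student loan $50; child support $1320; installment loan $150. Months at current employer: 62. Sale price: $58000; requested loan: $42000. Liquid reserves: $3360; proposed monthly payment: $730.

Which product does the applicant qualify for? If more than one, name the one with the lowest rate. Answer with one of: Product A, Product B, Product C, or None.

Product C

Total debts = (730 + 50 + 1,320 + 150) = 2,250; DTI = 2,250/6,650 = 33.8%.
LTV = 42,000/58,000 = 72.4%.
Reserves = 3,360/730 = 4.6 months.
Product A: score 686 < 720; DTI 33.8% ≤ 36%; employment 62 ≥ 12 mo → does not qualify.
Product B: score 686 ≥ 640; DTI 33.8% ≤ 40%; LTV 72.4% ≤ 110%; reserves 4.6 ≥ 4 mo → qualifies.
Product C: score 686 ≥ 660; DTI 33.8% ≤ 43%; LTV 72.4% ≤ 100%; employment 62 ≥ 12 mo → qualifies.
Qualifying: Product B, Product C. Lowest rate is 12.58% → Product C.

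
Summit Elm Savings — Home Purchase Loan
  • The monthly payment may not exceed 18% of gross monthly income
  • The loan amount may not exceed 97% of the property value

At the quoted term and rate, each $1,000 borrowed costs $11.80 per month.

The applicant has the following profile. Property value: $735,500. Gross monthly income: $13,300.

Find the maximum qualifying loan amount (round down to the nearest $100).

$202,800

Payment cap: 18% × $13,300 = $2,394/month.
At $11.80 per $1,000, that supports 2,394/11.80 × 1,000 ≈ $202,881 → $202,800.
LTV cap: 97% × $735,500 = $713,435 → $713,400.
Binding constraint: payment-to-income.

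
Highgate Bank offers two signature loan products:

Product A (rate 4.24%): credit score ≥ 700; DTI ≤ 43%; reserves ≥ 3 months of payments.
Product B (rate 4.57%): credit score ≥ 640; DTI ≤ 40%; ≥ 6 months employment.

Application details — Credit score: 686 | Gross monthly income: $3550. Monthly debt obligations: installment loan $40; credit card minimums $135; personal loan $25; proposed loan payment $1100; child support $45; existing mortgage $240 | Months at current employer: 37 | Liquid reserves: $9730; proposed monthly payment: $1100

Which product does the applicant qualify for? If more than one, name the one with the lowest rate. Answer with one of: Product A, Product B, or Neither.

Neither

Total debts = (40 + 135 + 25 + 1,100 + 45 + 240) = 1,585; DTI = 1,585/3,550 = 44.6%.
Reserves = 9,730/1,100 = 8.8 months.
Product A: score 686 < 700; DTI 44.6% > 43%; reserves 8.8 ≥ 3 mo → does not qualify.
Product B: score 686 ≥ 640; DTI 44.6% > 40%; employment 37 ≥ 6 mo → does not qualify.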